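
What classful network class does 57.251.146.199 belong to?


First octet: 57
Binary: 00111001
0xxxxxxx -> Class A (1-126)
Class A, default mask 255.0.0.0 (/8)


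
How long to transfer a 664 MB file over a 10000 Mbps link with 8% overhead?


Effective throughput = 10000 * (1 - 8/100) = 9200 Mbps
File size in Mb = 664 * 8 = 5312 Mb
Time = 5312 / 9200
Time = 0.5774 seconds


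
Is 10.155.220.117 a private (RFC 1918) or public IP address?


RFC 1918 private ranges:
  10.0.0.0/8 (10.0.0.0 - 10.255.255.255)
  172.16.0.0/12 (172.16.0.0 - 172.31.255.255)
  192.168.0.0/16 (192.168.0.0 - 192.168.255.255)
Private (in 10.0.0.0/8)


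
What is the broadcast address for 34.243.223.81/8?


Network: 34.0.0.0/8
Host bits = 24
Set all host bits to 1:
Broadcast: 34.255.255.255


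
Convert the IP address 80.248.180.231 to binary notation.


80 = 01010000
248 = 11111000
180 = 10110100
231 = 11100111
Binary: 01010000.11111000.10110100.11100111


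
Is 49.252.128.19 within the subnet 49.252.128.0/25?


Subnet network: 49.252.128.0
Test IP AND mask: 49.252.128.0
Yes, 49.252.128.19 is in 49.252.128.0/25


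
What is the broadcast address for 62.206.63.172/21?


Network: 62.206.56.0/21
Host bits = 11
Set all host bits to 1:
Broadcast: 62.206.63.255


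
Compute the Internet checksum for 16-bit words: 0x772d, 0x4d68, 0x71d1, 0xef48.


Sum all words (with carry folding):
+ 0x772d = 0x772d
+ 0x4d68 = 0xc495
+ 0x71d1 = 0x3667
+ 0xef48 = 0x25b0
One's complement: ~0x25b0
Checksum = 0xda4f


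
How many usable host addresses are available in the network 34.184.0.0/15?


Host bits = 32 - 15 = 17
Total addresses = 2^17 = 131072
Usable = total - 2 (network and broadcast)
Usable hosts: 131070


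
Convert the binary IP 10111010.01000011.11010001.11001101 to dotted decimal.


10111010 = 186
01000011 = 67
11010001 = 209
11001101 = 205
IP: 186.67.209.205


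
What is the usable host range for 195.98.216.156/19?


Network: 195.98.192.0
Broadcast: 195.98.223.255
First usable = network + 1
Last usable = broadcast - 1
Range: 195.98.192.1 to 195.98.223.254


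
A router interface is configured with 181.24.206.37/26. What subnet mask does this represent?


/26 means 26 network bits, 6 host bits
Binary: 11111111111111111111111111000000
Mask: 255.255.255.192


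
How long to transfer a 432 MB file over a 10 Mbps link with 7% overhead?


Effective throughput = 10 * (1 - 7/100) = 9.3 Mbps
File size in Mb = 432 * 8 = 3456 Mb
Time = 3456 / 9.3
Time = 371.6129 seconds


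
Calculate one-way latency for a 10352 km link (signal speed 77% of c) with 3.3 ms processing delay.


Speed = 0.77 * 3e5 km/s = 231000 km/s
Propagation delay = 10352 / 231000 = 0.0448 s = 44.8139 ms
Processing delay = 3.3 ms
Total one-way latency = 48.1139 ms


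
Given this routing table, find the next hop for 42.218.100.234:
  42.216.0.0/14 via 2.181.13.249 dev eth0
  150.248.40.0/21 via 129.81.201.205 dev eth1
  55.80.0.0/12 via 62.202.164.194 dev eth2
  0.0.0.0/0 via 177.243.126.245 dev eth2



Longest prefix match for 42.218.100.234:
  /14 42.216.0.0: MATCH
  /21 150.248.40.0: no
  /12 55.80.0.0: no
  /0 0.0.0.0: MATCH
Selected: next-hop 2.181.13.249 via eth0 (matched /14)


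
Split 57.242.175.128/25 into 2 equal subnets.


New prefix = 25 + 1 = 26
Each subnet has 64 addresses
  57.242.175.128/26
  57.242.175.192/26
Subnets: 57.242.175.128/26, 57.242.175.192/26


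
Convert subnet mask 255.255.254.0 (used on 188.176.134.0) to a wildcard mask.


Subnet mask: 255.255.254.0
Wildcard = 255.255.255.255 - subnet mask
255 - 255 = 0
255 - 255 = 0
255 - 254 = 1
255 - 0 = 255
Wildcard: 0.0.1.255


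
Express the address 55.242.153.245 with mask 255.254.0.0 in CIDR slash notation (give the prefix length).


Binary: 11111111.11111110.00000000.00000000
Count leading 1s
Prefix: /15


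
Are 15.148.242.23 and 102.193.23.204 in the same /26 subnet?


Mask: 255.255.255.192
15.148.242.23 AND mask = 15.148.242.0
102.193.23.204 AND mask = 102.193.23.192
No, different subnets (15.148.242.0 vs 102.193.23.192)


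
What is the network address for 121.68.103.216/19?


IP:   01111001.01000100.01100111.11011000
Mask: 11111111.11111111.11100000.00000000
AND operation:
Net:  01111001.01000100.01100000.00000000
Network: 121.68.96.0/19


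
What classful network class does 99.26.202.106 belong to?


First octet: 99
Binary: 01100011
0xxxxxxx -> Class A (1-126)
Class A, default mask 255.0.0.0 (/8)


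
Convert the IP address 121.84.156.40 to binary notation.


121 = 01111001
84 = 01010100
156 = 10011100
40 = 00101000
Binary: 01111001.01010100.10011100.00101000


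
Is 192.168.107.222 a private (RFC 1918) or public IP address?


RFC 1918 private ranges:
  10.0.0.0/8 (10.0.0.0 - 10.255.255.255)
  172.16.0.0/12 (172.16.0.0 - 172.31.255.255)
  192.168.0.0/16 (192.168.0.0 - 192.168.255.255)
Private (in 192.168.0.0/16)


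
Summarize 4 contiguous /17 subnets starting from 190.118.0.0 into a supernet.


Original prefix: /17
Number of subnets: 4 = 2^2
New prefix = 17 - 2 = 15
Supernet: 190.118.0.0/15


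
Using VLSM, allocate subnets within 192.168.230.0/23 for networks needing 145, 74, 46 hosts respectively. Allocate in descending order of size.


145 hosts -> /24 (254 usable): 192.168.230.0/24
74 hosts -> /25 (126 usable): 192.168.231.0/25
46 hosts -> /26 (62 usable): 192.168.231.128/26
Allocation: 192.168.230.0/24 (145 hosts, 254 usable); 192.168.231.0/25 (74 hosts, 126 usable); 192.168.231.128/26 (46 hosts, 62 usable)


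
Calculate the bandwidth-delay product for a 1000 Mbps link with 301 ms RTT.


BDP = bandwidth * RTT
= 1000 Mbps * 301 ms
= 1000 * 1e6 * 301 / 1000 bits
= 301000000 bits
= 37625000 bytes
= 36743.1641 KB
BDP = 301000000 bits (37625000 bytes)


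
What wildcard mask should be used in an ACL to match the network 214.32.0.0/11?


Subnet mask: 255.224.0.0
Wildcard = 255.255.255.255 - subnet mask
255 - 255 = 0
255 - 224 = 31
255 - 0 = 255
255 - 0 = 255
Wildcard: 0.31.255.255


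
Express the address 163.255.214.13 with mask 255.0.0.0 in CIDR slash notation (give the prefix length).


Binary: 11111111.00000000.00000000.00000000
Count leading 1s
Prefix: /8


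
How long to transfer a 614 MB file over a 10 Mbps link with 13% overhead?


Effective throughput = 10 * (1 - 13/100) = 8.7 Mbps
File size in Mb = 614 * 8 = 4912 Mb
Time = 4912 / 8.7
Time = 564.5977 seconds


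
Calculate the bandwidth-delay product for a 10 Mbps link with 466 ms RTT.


BDP = bandwidth * RTT
= 10 Mbps * 466 ms
= 10 * 1e6 * 466 / 1000 bits
= 4660000 bits
= 582500 bytes
= 568.8477 KB
BDP = 4660000 bits (582500 bytes)


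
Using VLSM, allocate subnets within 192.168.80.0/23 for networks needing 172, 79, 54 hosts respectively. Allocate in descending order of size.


172 hosts -> /24 (254 usable): 192.168.80.0/24
79 hosts -> /25 (126 usable): 192.168.81.0/25
54 hosts -> /26 (62 usable): 192.168.81.128/26
Allocation: 192.168.80.0/24 (172 hosts, 254 usable); 192.168.81.0/25 (79 hosts, 126 usable); 192.168.81.128/26 (54 hosts, 62 usable)


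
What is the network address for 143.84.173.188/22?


IP:   10001111.01010100.10101101.10111100
Mask: 11111111.11111111.11111100.00000000
AND operation:
Net:  10001111.01010100.10101100.00000000
Network: 143.84.172.0/22


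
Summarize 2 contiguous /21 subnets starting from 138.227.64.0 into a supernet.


Original prefix: /21
Number of subnets: 2 = 2^1
New prefix = 21 - 1 = 20
Supernet: 138.227.64.0/20


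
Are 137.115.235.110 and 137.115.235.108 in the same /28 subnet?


Mask: 255.255.255.240
137.115.235.110 AND mask = 137.115.235.96
137.115.235.108 AND mask = 137.115.235.96
Yes, same subnet (137.115.235.96)


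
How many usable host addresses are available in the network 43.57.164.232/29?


Host bits = 32 - 29 = 3
Total addresses = 2^3 = 8
Usable = total - 2 (network and broadcast)
Usable hosts: 6


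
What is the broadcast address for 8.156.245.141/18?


Network: 8.156.192.0/18
Host bits = 14
Set all host bits to 1:
Broadcast: 8.156.255.255


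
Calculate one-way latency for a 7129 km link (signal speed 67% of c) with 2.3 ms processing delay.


Speed = 0.67 * 3e5 km/s = 201000 km/s
Propagation delay = 7129 / 201000 = 0.0355 s = 35.4677 ms
Processing delay = 2.3 ms
Total one-way latency = 37.7677 ms


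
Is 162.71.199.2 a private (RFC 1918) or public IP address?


RFC 1918 private ranges:
  10.0.0.0/8 (10.0.0.0 - 10.255.255.255)
  172.16.0.0/12 (172.16.0.0 - 172.31.255.255)
  192.168.0.0/16 (192.168.0.0 - 192.168.255.255)
Public (not in any RFC 1918 range)


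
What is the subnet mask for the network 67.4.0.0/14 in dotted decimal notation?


/14 means 14 network bits, 18 host bits
Binary: 11111111111111000000000000000000
Mask: 255.252.0.0


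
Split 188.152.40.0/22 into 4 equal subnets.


New prefix = 22 + 2 = 24
Each subnet has 256 addresses
  188.152.40.0/24
  188.152.41.0/24
  188.152.42.0/24
  188.152.43.0/24
Subnets: 188.152.40.0/24, 188.152.41.0/24, 188.152.42.0/24, 188.152.43.0/24


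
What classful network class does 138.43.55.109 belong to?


First octet: 138
Binary: 10001010
10xxxxxx -> Class B (128-191)
Class B, default mask 255.255.0.0 (/16)


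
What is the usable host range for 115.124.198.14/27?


Network: 115.124.198.0
Broadcast: 115.124.198.31
First usable = network + 1
Last usable = broadcast - 1
Range: 115.124.198.1 to 115.124.198.30


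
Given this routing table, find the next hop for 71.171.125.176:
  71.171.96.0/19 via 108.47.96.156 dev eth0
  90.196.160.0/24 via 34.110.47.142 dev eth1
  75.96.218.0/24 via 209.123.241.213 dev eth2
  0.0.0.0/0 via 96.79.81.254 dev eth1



Longest prefix match for 71.171.125.176:
  /19 71.171.96.0: MATCH
  /24 90.196.160.0: no
  /24 75.96.218.0: no
  /0 0.0.0.0: MATCH
Selected: next-hop 108.47.96.156 via eth0 (matched /19)


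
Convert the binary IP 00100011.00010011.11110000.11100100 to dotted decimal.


00100011 = 35
00010011 = 19
11110000 = 240
11100100 = 228
IP: 35.19.240.228


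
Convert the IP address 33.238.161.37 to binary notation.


33 = 00100001
238 = 11101110
161 = 10100001
37 = 00100101
Binary: 00100001.11101110.10100001.00100101


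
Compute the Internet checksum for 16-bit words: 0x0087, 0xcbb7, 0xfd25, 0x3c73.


Sum all words (with carry folding):
+ 0x0087 = 0x0087
+ 0xcbb7 = 0xcc3e
+ 0xfd25 = 0xc964
+ 0x3c73 = 0x05d8
One's complement: ~0x05d8
Checksum = 0xfa27


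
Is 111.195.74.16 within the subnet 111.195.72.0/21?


Subnet network: 111.195.72.0
Test IP AND mask: 111.195.72.0
Yes, 111.195.74.16 is in 111.195.72.0/21


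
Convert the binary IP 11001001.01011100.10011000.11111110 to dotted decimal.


11001001 = 201
01011100 = 92
10011000 = 152
11111110 = 254
IP: 201.92.152.254


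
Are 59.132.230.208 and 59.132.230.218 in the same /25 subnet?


Mask: 255.255.255.128
59.132.230.208 AND mask = 59.132.230.128
59.132.230.218 AND mask = 59.132.230.128
Yes, same subnet (59.132.230.128)


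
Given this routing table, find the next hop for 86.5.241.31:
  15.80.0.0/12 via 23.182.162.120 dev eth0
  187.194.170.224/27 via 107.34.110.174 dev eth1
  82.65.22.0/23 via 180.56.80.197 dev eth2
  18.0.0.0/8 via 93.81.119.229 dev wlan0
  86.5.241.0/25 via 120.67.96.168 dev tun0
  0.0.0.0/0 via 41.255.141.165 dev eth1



Longest prefix match for 86.5.241.31:
  /12 15.80.0.0: no
  /27 187.194.170.224: no
  /23 82.65.22.0: no
  /8 18.0.0.0: no
  /25 86.5.241.0: MATCH
  /0 0.0.0.0: MATCH
Selected: next-hop 120.67.96.168 via tun0 (matched /25)


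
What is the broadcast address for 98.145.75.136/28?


Network: 98.145.75.128/28
Host bits = 4
Set all host bits to 1:
Broadcast: 98.145.75.143


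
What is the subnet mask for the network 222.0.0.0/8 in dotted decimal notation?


/8 means 8 network bits, 24 host bits
Binary: 11111111000000000000000000000000
Mask: 255.0.0.0


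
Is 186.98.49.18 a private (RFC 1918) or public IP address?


RFC 1918 private ranges:
  10.0.0.0/8 (10.0.0.0 - 10.255.255.255)
  172.16.0.0/12 (172.16.0.0 - 172.31.255.255)
  192.168.0.0/16 (192.168.0.0 - 192.168.255.255)
Public (not in any RFC 1918 range)


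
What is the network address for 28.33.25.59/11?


IP:   00011100.00100001.00011001.00111011
Mask: 11111111.11100000.00000000.00000000
AND operation:
Net:  00011100.00100000.00000000.00000000
Network: 28.32.0.0/11


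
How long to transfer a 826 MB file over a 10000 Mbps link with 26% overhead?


Effective throughput = 10000 * (1 - 26/100) = 7400 Mbps
File size in Mb = 826 * 8 = 6608 Mb
Time = 6608 / 7400
Time = 0.893 seconds


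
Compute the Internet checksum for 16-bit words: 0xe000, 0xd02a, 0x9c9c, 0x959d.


Sum all words (with carry folding):
+ 0xe000 = 0xe000
+ 0xd02a = 0xb02b
+ 0x9c9c = 0x4cc8
+ 0x959d = 0xe265
One's complement: ~0xe265
Checksum = 0x1d9a


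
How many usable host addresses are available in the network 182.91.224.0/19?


Host bits = 32 - 19 = 13
Total addresses = 2^13 = 8192
Usable = total - 2 (network and broadcast)
Usable hosts: 8190


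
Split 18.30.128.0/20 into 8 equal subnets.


New prefix = 20 + 3 = 23
Each subnet has 512 addresses
  18.30.128.0/23
  18.30.130.0/23
  18.30.132.0/23
  18.30.134.0/23
  18.30.136.0/23
  18.30.138.0/23
  18.30.140.0/23
  18.30.142.0/23
Subnets: 18.30.128.0/23, 18.30.130.0/23, 18.30.132.0/23, 18.30.134.0/23, 18.30.136.0/23, 18.30.138.0/23, 18.30.140.0/23, 18.30.142.0/23


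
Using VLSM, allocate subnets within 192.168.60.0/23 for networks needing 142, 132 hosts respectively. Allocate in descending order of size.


142 hosts -> /24 (254 usable): 192.168.60.0/24
132 hosts -> /24 (254 usable): 192.168.61.0/24
Allocation: 192.168.60.0/24 (142 hosts, 254 usable); 192.168.61.0/24 (132 hosts, 254 usable)


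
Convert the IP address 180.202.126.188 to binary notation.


180 = 10110100
202 = 11001010
126 = 01111110
188 = 10111100
Binary: 10110100.11001010.01111110.10111100


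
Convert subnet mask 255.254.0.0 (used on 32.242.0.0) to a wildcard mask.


Subnet mask: 255.254.0.0
Wildcard = 255.255.255.255 - subnet mask
255 - 255 = 0
255 - 254 = 1
255 - 0 = 255
255 - 0 = 255
Wildcard: 0.1.255.255


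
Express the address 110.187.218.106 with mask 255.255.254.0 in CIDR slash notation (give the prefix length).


Binary: 11111111.11111111.11111110.00000000
Count leading 1s
Prefix: /23


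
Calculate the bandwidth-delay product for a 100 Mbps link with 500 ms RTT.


BDP = bandwidth * RTT
= 100 Mbps * 500 ms
= 100 * 1e6 * 500 / 1000 bits
= 50000000 bits
= 6250000 bytes
= 6103.5156 KB
BDP = 50000000 bits (6250000 bytes)


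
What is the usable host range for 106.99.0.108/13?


Network: 106.96.0.0
Broadcast: 106.103.255.255
First usable = network + 1
Last usable = broadcast - 1
Range: 106.96.0.1 to 106.103.255.254


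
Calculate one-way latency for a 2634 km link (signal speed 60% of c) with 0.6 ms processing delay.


Speed = 0.6 * 3e5 km/s = 180000 km/s
Propagation delay = 2634 / 180000 = 0.0146 s = 14.6333 ms
Processing delay = 0.6 ms
Total one-way latency = 15.2333 ms


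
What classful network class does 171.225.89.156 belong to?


First octet: 171
Binary: 10101011
10xxxxxx -> Class B (128-191)
Class B, default mask 255.255.0.0 (/16)


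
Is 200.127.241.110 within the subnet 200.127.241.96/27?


Subnet network: 200.127.241.96
Test IP AND mask: 200.127.241.96
Yes, 200.127.241.110 is in 200.127.241.96/27


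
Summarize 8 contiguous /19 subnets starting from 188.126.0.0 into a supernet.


Original prefix: /19
Number of subnets: 8 = 2^3
New prefix = 19 - 3 = 16
Supernet: 188.126.0.0/16


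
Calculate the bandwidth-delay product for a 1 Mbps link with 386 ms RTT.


BDP = bandwidth * RTT
= 1 Mbps * 386 ms
= 1 * 1e6 * 386 / 1000 bits
= 386000 bits
= 48250 bytes
= 47.1191 KB
BDP = 386000 bits (48250 bytes)


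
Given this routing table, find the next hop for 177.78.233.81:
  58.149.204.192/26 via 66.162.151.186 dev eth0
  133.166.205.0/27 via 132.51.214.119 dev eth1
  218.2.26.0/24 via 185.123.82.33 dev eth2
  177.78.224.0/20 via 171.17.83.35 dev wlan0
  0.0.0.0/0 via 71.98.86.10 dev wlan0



Longest prefix match for 177.78.233.81:
  /26 58.149.204.192: no
  /27 133.166.205.0: no
  /24 218.2.26.0: no
  /20 177.78.224.0: MATCH
  /0 0.0.0.0: MATCH
Selected: next-hop 171.17.83.35 via wlan0 (matched /20)


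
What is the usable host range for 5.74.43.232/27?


Network: 5.74.43.224
Broadcast: 5.74.43.255
First usable = network + 1
Last usable = broadcast - 1
Range: 5.74.43.225 to 5.74.43.254


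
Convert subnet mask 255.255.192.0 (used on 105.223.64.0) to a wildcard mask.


Subnet mask: 255.255.192.0
Wildcard = 255.255.255.255 - subnet mask
255 - 255 = 0
255 - 255 = 0
255 - 192 = 63
255 - 0 = 255
Wildcard: 0.0.63.255


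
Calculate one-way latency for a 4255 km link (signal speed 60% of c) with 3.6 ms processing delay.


Speed = 0.6 * 3e5 km/s = 180000 km/s
Propagation delay = 4255 / 180000 = 0.0236 s = 23.6389 ms
Processing delay = 3.6 ms
Total one-way latency = 27.2389 ms


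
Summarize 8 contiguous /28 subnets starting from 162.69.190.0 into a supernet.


Original prefix: /28
Number of subnets: 8 = 2^3
New prefix = 28 - 3 = 25
Supernet: 162.69.190.0/25


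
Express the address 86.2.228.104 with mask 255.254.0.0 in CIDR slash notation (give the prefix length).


Binary: 11111111.11111110.00000000.00000000
Count leading 1s
Prefix: /15


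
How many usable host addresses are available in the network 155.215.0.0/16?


Host bits = 32 - 16 = 16
Total addresses = 2^16 = 65536
Usable = total - 2 (network and broadcast)
Usable hosts: 65534


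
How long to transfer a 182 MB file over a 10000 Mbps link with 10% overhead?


Effective throughput = 10000 * (1 - 10/100) = 9000 Mbps
File size in Mb = 182 * 8 = 1456 Mb
Time = 1456 / 9000
Time = 0.1618 seconds


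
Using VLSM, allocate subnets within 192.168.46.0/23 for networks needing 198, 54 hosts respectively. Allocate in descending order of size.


198 hosts -> /24 (254 usable): 192.168.46.0/24
54 hosts -> /26 (62 usable): 192.168.47.0/26
Allocation: 192.168.46.0/24 (198 hosts, 254 usable); 192.168.47.0/26 (54 hosts, 62 usable)


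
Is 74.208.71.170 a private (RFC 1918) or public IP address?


RFC 1918 private ranges:
  10.0.0.0/8 (10.0.0.0 - 10.255.255.255)
  172.16.0.0/12 (172.16.0.0 - 172.31.255.255)
  192.168.0.0/16 (192.168.0.0 - 192.168.255.255)
Public (not in any RFC 1918 range)


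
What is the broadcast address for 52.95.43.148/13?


Network: 52.88.0.0/13
Host bits = 19
Set all host bits to 1:
Broadcast: 52.95.255.255


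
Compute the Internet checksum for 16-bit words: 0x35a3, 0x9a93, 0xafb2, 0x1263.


Sum all words (with carry folding):
+ 0x35a3 = 0x35a3
+ 0x9a93 = 0xd036
+ 0xafb2 = 0x7fe9
+ 0x1263 = 0x924c
One's complement: ~0x924c
Checksum = 0x6db3


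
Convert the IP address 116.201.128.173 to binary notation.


116 = 01110100
201 = 11001001
128 = 10000000
173 = 10101101
Binary: 01110100.11001001.10000000.10101101


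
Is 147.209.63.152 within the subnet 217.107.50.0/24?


Subnet network: 217.107.50.0
Test IP AND mask: 147.209.63.0
No, 147.209.63.152 is not in 217.107.50.0/24


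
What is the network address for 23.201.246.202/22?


IP:   00010111.11001001.11110110.11001010
Mask: 11111111.11111111.11111100.00000000
AND operation:
Net:  00010111.11001001.11110100.00000000
Network: 23.201.244.0/22


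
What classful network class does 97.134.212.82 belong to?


First octet: 97
Binary: 01100001
0xxxxxxx -> Class A (1-126)
Class A, default mask 255.0.0.0 (/8)


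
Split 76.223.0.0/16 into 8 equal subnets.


New prefix = 16 + 3 = 19
Each subnet has 8192 addresses
  76.223.0.0/19
  76.223.32.0/19
  76.223.64.0/19
  76.223.96.0/19
  76.223.128.0/19
  76.223.160.0/19
  76.223.192.0/19
  76.223.224.0/19
Subnets: 76.223.0.0/19, 76.223.32.0/19, 76.223.64.0/19, 76.223.96.0/19, 76.223.128.0/19, 76.223.160.0/19, 76.223.192.0/19, 76.223.224.0/19


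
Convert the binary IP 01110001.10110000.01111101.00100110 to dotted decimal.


01110001 = 113
10110000 = 176
01111101 = 125
00100110 = 38
IP: 113.176.125.38


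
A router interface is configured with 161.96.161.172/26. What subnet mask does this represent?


/26 means 26 network bits, 6 host bits
Binary: 11111111111111111111111111000000
Mask: 255.255.255.192


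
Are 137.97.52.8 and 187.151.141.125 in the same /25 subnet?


Mask: 255.255.255.128
137.97.52.8 AND mask = 137.97.52.0
187.151.141.125 AND mask = 187.151.141.0
No, different subnets (137.97.52.0 vs 187.151.141.0)


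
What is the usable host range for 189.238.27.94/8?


Network: 189.0.0.0
Broadcast: 189.255.255.255
First usable = network + 1
Last usable = broadcast - 1
Range: 189.0.0.1 to 189.255.255.254


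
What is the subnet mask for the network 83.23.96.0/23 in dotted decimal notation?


/23 means 23 network bits, 9 host bits
Binary: 11111111111111111111111000000000
Mask: 255.255.254.0


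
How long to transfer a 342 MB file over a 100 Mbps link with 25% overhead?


Effective throughput = 100 * (1 - 25/100) = 75 Mbps
File size in Mb = 342 * 8 = 2736 Mb
Time = 2736 / 75
Time = 36.48 seconds


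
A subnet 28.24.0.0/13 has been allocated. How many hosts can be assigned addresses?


Host bits = 32 - 13 = 19
Total addresses = 2^19 = 524288
Usable = total - 2 (network and broadcast)
Usable hosts: 524286


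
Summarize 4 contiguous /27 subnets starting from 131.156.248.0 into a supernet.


Original prefix: /27
Number of subnets: 4 = 2^2
New prefix = 27 - 2 = 25
Supernet: 131.156.248.0/25


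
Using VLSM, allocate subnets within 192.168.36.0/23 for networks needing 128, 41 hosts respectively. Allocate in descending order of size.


128 hosts -> /24 (254 usable): 192.168.36.0/24
41 hosts -> /26 (62 usable): 192.168.37.0/26
Allocation: 192.168.36.0/24 (128 hosts, 254 usable); 192.168.37.0/26 (41 hosts, 62 usable)


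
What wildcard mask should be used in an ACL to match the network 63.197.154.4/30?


Subnet mask: 255.255.255.252
Wildcard = 255.255.255.255 - subnet mask
255 - 255 = 0
255 - 255 = 0
255 - 255 = 0
255 - 252 = 3
Wildcard: 0.0.0.3


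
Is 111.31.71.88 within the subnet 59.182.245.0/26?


Subnet network: 59.182.245.0
Test IP AND mask: 111.31.71.64
No, 111.31.71.88 is not in 59.182.245.0/26


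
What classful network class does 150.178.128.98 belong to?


First octet: 150
Binary: 10010110
10xxxxxx -> Class B (128-191)
Class B, default mask 255.255.0.0 (/16)


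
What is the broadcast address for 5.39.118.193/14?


Network: 5.36.0.0/14
Host bits = 18
Set all host bits to 1:
Broadcast: 5.39.255.255


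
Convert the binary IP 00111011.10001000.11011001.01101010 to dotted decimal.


00111011 = 59
10001000 = 136
11011001 = 217
01101010 = 106
IP: 59.136.217.106


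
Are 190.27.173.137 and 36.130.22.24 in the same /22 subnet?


Mask: 255.255.252.0
190.27.173.137 AND mask = 190.27.172.0
36.130.22.24 AND mask = 36.130.20.0
No, different subnets (190.27.172.0 vs 36.130.20.0)


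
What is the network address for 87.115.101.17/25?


IP:   01010111.01110011.01100101.00010001
Mask: 11111111.11111111.11111111.10000000
AND operation:
Net:  01010111.01110011.01100101.00000000
Network: 87.115.101.0/25


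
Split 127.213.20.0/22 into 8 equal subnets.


New prefix = 22 + 3 = 25
Each subnet has 128 addresses
  127.213.20.0/25
  127.213.20.128/25
  127.213.21.0/25
  127.213.21.128/25
  127.213.22.0/25
  127.213.22.128/25
  127.213.23.0/25
  127.213.23.128/25
Subnets: 127.213.20.0/25, 127.213.20.128/25, 127.213.21.0/25, 127.213.21.128/25, 127.213.22.0/25, 127.213.22.128/25, 127.213.23.0/25, 127.213.23.128/25


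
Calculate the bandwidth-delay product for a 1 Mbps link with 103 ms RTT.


BDP = bandwidth * RTT
= 1 Mbps * 103 ms
= 1 * 1e6 * 103 / 1000 bits
= 103000 bits
= 12875 bytes
= 12.5732 KB
BDP = 103000 bits (12875 bytes)


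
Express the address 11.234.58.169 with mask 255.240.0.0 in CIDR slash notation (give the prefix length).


Binary: 11111111.11110000.00000000.00000000
Count leading 1s
Prefix: /12


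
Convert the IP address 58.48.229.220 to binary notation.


58 = 00111010
48 = 00110000
229 = 11100101
220 = 11011100
Binary: 00111010.00110000.11100101.11011100


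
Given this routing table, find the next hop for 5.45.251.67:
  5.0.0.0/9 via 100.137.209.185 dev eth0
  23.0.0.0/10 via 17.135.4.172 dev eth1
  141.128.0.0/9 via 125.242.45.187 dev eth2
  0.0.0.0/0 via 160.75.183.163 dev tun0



Longest prefix match for 5.45.251.67:
  /9 5.0.0.0: MATCH
  /10 23.0.0.0: no
  /9 141.128.0.0: no
  /0 0.0.0.0: MATCH
Selected: next-hop 100.137.209.185 via eth0 (matched /9)


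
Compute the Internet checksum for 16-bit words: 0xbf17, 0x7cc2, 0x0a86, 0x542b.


Sum all words (with carry folding):
+ 0xbf17 = 0xbf17
+ 0x7cc2 = 0x3bda
+ 0x0a86 = 0x4660
+ 0x542b = 0x9a8b
One's complement: ~0x9a8b
Checksum = 0x6574


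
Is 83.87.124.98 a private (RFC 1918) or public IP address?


RFC 1918 private ranges:
  10.0.0.0/8 (10.0.0.0 - 10.255.255.255)
  172.16.0.0/12 (172.16.0.0 - 172.31.255.255)
  192.168.0.0/16 (192.168.0.0 - 192.168.255.255)
Public (not in any RFC 1918 range)


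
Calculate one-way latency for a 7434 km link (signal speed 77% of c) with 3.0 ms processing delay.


Speed = 0.77 * 3e5 km/s = 231000 km/s
Propagation delay = 7434 / 231000 = 0.0322 s = 32.1818 ms
Processing delay = 3.0 ms
Total one-way latency = 35.1818 ms


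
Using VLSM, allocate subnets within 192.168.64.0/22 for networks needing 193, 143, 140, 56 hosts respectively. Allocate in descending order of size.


193 hosts -> /24 (254 usable): 192.168.64.0/24
143 hosts -> /24 (254 usable): 192.168.65.0/24
140 hosts -> /24 (254 usable): 192.168.66.0/24
56 hosts -> /26 (62 usable): 192.168.67.0/26
Allocation: 192.168.64.0/24 (193 hosts, 254 usable); 192.168.65.0/24 (143 hosts, 254 usable); 192.168.66.0/24 (140 hosts, 254 usable); 192.168.67.0/26 (56 hosts, 62 usable)


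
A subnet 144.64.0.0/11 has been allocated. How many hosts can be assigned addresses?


Host bits = 32 - 11 = 21
Total addresses = 2^21 = 2097152
Usable = total - 2 (network and broadcast)
Usable hosts: 2097150


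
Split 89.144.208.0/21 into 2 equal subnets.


New prefix = 21 + 1 = 22
Each subnet has 1024 addresses
  89.144.208.0/22
  89.144.212.0/22
Subnets: 89.144.208.0/22, 89.144.212.0/22


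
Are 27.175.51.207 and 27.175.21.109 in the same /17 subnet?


Mask: 255.255.128.0
27.175.51.207 AND mask = 27.175.0.0
27.175.21.109 AND mask = 27.175.0.0
Yes, same subnet (27.175.0.0)


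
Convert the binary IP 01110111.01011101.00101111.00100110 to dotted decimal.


01110111 = 119
01011101 = 93
00101111 = 47
00100110 = 38
IP: 119.93.47.38


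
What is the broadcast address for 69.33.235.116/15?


Network: 69.32.0.0/15
Host bits = 17
Set all host bits to 1:
Broadcast: 69.33.255.255


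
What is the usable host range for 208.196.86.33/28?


Network: 208.196.86.32
Broadcast: 208.196.86.47
First usable = network + 1
Last usable = broadcast - 1
Range: 208.196.86.33 to 208.196.86.46


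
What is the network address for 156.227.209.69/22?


IP:   10011100.11100011.11010001.01000101
Mask: 11111111.11111111.11111100.00000000
AND operation:
Net:  10011100.11100011.11010000.00000000
Network: 156.227.208.0/22


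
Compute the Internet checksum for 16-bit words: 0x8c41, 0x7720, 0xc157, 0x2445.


Sum all words (with carry folding):
+ 0x8c41 = 0x8c41
+ 0x7720 = 0x0362
+ 0xc157 = 0xc4b9
+ 0x2445 = 0xe8fe
One's complement: ~0xe8fe
Checksum = 0x1701


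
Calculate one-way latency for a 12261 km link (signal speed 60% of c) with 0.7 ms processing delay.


Speed = 0.6 * 3e5 km/s = 180000 km/s
Propagation delay = 12261 / 180000 = 0.0681 s = 68.1167 ms
Processing delay = 0.7 ms
Total one-way latency = 68.8167 ms


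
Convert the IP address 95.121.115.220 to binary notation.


95 = 01011111
121 = 01111001
115 = 01110011
220 = 11011100
Binary: 01011111.01111001.01110011.11011100


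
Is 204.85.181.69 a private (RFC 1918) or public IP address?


RFC 1918 private ranges:
  10.0.0.0/8 (10.0.0.0 - 10.255.255.255)
  172.16.0.0/12 (172.16.0.0 - 172.31.255.255)
  192.168.0.0/16 (192.168.0.0 - 192.168.255.255)
Public (not in any RFC 1918 range)


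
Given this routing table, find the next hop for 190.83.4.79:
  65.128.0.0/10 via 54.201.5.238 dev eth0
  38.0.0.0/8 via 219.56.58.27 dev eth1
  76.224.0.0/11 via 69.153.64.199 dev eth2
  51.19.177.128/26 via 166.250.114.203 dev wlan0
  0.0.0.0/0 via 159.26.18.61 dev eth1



Longest prefix match for 190.83.4.79:
  /10 65.128.0.0: no
  /8 38.0.0.0: no
  /11 76.224.0.0: no
  /26 51.19.177.128: no
  /0 0.0.0.0: MATCH
Selected: next-hop 159.26.18.61 via eth1 (matched /0)


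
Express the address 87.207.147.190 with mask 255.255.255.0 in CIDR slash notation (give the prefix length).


Binary: 11111111.11111111.11111111.00000000
Count leading 1s
Prefix: /24


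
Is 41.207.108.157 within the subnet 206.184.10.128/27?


Subnet network: 206.184.10.128
Test IP AND mask: 41.207.108.128
No, 41.207.108.157 is not in 206.184.10.128/27


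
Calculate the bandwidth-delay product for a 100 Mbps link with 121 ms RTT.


BDP = bandwidth * RTT
= 100 Mbps * 121 ms
= 100 * 1e6 * 121 / 1000 bits
= 12100000 bits
= 1512500 bytes
= 1477.0508 KB
BDP = 12100000 bits (1512500 bytes)


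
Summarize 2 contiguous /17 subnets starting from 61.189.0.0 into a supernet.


Original prefix: /17
Number of subnets: 2 = 2^1
New prefix = 17 - 1 = 16
Supernet: 61.189.0.0/16


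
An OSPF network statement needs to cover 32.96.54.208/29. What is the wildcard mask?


Subnet mask: 255.255.255.248
Wildcard = 255.255.255.255 - subnet mask
255 - 255 = 0
255 - 255 = 0
255 - 255 = 0
255 - 248 = 7
Wildcard: 0.0.0.7


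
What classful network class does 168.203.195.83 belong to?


First octet: 168
Binary: 10101000
10xxxxxx -> Class B (128-191)
Class B, default mask 255.255.0.0 (/16)


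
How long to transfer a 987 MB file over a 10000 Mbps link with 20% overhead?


Effective throughput = 10000 * (1 - 20/100) = 8000 Mbps
File size in Mb = 987 * 8 = 7896 Mb
Time = 7896 / 8000
Time = 0.987 seconds


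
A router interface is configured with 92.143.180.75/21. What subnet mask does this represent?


/21 means 21 network bits, 11 host bits
Binary: 11111111111111111111100000000000
Mask: 255.255.248.0


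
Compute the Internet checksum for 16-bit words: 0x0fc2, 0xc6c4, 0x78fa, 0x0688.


Sum all words (with carry folding):
+ 0x0fc2 = 0x0fc2
+ 0xc6c4 = 0xd686
+ 0x78fa = 0x4f81
+ 0x0688 = 0x5609
One's complement: ~0x5609
Checksum = 0xa9f6


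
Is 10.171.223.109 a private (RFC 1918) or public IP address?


RFC 1918 private ranges:
  10.0.0.0/8 (10.0.0.0 - 10.255.255.255)
  172.16.0.0/12 (172.16.0.0 - 172.31.255.255)
  192.168.0.0/16 (192.168.0.0 - 192.168.255.255)
Private (in 10.0.0.0/8)


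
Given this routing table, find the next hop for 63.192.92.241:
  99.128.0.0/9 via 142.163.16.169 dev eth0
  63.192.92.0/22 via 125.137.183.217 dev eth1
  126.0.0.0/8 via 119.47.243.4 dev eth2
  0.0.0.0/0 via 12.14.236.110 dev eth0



Longest prefix match for 63.192.92.241:
  /9 99.128.0.0: no
  /22 63.192.92.0: MATCH
  /8 126.0.0.0: no
  /0 0.0.0.0: MATCH
Selected: next-hop 125.137.183.217 via eth1 (matched /22)


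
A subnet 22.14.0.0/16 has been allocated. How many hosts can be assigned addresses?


Host bits = 32 - 16 = 16
Total addresses = 2^16 = 65536
Usable = total - 2 (network and broadcast)
Usable hosts: 65534


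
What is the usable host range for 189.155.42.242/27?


Network: 189.155.42.224
Broadcast: 189.155.42.255
First usable = network + 1
Last usable = broadcast - 1
Range: 189.155.42.225 to 189.155.42.254


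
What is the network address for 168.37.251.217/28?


IP:   10101000.00100101.11111011.11011001
Mask: 11111111.11111111.11111111.11110000
AND operation:
Net:  10101000.00100101.11111011.11010000
Network: 168.37.251.208/28


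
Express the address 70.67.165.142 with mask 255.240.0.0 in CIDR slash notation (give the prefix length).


Binary: 11111111.11110000.00000000.00000000
Count leading 1s
Prefix: /12


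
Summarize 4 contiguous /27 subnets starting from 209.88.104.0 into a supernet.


Original prefix: /27
Number of subnets: 4 = 2^2
New prefix = 27 - 2 = 25
Supernet: 209.88.104.0/25


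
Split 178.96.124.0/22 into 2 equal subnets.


New prefix = 22 + 1 = 23
Each subnet has 512 addresses
  178.96.124.0/23
  178.96.126.0/23
Subnets: 178.96.124.0/23, 178.96.126.0/23


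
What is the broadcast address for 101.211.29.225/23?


Network: 101.211.28.0/23
Host bits = 9
Set all host bits to 1:
Broadcast: 101.211.29.255


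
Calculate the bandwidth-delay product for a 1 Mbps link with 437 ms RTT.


BDP = bandwidth * RTT
= 1 Mbps * 437 ms
= 1 * 1e6 * 437 / 1000 bits
= 437000 bits
= 54625 bytes
= 53.3447 KB
BDP = 437000 bits (54625 bytes)


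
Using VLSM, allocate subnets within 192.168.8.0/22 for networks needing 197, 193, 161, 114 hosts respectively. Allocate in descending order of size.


197 hosts -> /24 (254 usable): 192.168.8.0/24
193 hosts -> /24 (254 usable): 192.168.9.0/24
161 hosts -> /24 (254 usable): 192.168.10.0/24
114 hosts -> /25 (126 usable): 192.168.11.0/25
Allocation: 192.168.8.0/24 (197 hosts, 254 usable); 192.168.9.0/24 (193 hosts, 254 usable); 192.168.10.0/24 (161 hosts, 254 usable); 192.168.11.0/25 (114 hosts, 126 usable)


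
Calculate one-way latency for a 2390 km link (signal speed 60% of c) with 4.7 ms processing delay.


Speed = 0.6 * 3e5 km/s = 180000 km/s
Propagation delay = 2390 / 180000 = 0.0133 s = 13.2778 ms
Processing delay = 4.7 ms
Total one-way latency = 17.9778 ms


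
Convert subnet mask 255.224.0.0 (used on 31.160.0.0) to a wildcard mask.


Subnet mask: 255.224.0.0
Wildcard = 255.255.255.255 - subnet mask
255 - 255 = 0
255 - 224 = 31
255 - 0 = 255
255 - 0 = 255
Wildcard: 0.31.255.255


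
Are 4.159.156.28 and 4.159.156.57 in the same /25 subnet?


Mask: 255.255.255.128
4.159.156.28 AND mask = 4.159.156.0
4.159.156.57 AND mask = 4.159.156.0
Yes, same subnet (4.159.156.0)


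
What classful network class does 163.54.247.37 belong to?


First octet: 163
Binary: 10100011
10xxxxxx -> Class B (128-191)
Class B, default mask 255.255.0.0 (/16)


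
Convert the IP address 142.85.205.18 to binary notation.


142 = 10001110
85 = 01010101
205 = 11001101
18 = 00010010
Binary: 10001110.01010101.11001101.00010010


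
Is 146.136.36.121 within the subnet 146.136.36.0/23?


Subnet network: 146.136.36.0
Test IP AND mask: 146.136.36.0
Yes, 146.136.36.121 is in 146.136.36.0/23


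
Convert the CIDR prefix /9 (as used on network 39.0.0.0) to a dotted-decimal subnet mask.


/9 means 9 network bits, 23 host bits
Binary: 11111111100000000000000000000000
Mask: 255.128.0.0


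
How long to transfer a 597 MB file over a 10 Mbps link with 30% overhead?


Effective throughput = 10 * (1 - 30/100) = 7 Mbps
File size in Mb = 597 * 8 = 4776 Mb
Time = 4776 / 7
Time = 682.2857 seconds


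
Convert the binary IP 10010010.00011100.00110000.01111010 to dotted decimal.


10010010 = 146
00011100 = 28
00110000 = 48
01111010 = 122
IP: 146.28.48.122


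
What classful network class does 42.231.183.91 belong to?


First octet: 42
Binary: 00101010
0xxxxxxx -> Class A (1-126)
Class A, default mask 255.0.0.0 (/8)


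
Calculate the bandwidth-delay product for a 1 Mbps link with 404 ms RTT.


BDP = bandwidth * RTT
= 1 Mbps * 404 ms
= 1 * 1e6 * 404 / 1000 bits
= 404000 bits
= 50500 bytes
= 49.3164 KB
BDP = 404000 bits (50500 bytes)


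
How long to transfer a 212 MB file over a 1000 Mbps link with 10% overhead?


Effective throughput = 1000 * (1 - 10/100) = 900 Mbps
File size in Mb = 212 * 8 = 1696 Mb
Time = 1696 / 900
Time = 1.8844 seconds


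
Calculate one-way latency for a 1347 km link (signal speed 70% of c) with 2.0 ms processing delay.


Speed = 0.7 * 3e5 km/s = 210000 km/s
Propagation delay = 1347 / 210000 = 0.0064 s = 6.4143 ms
Processing delay = 2.0 ms
Total one-way latency = 8.4143 ms


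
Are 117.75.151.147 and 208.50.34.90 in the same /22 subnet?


Mask: 255.255.252.0
117.75.151.147 AND mask = 117.75.148.0
208.50.34.90 AND mask = 208.50.32.0
No, different subnets (117.75.148.0 vs 208.50.32.0)


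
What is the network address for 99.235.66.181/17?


IP:   01100011.11101011.01000010.10110101
Mask: 11111111.11111111.10000000.00000000
AND operation:
Net:  01100011.11101011.00000000.00000000
Network: 99.235.0.0/17


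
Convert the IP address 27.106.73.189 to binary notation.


27 = 00011011
106 = 01101010
73 = 01001001
189 = 10111101
Binary: 00011011.01101010.01001001.10111101


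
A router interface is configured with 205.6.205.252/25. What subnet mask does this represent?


/25 means 25 network bits, 7 host bits
Binary: 11111111111111111111111110000000
Mask: 255.255.255.128


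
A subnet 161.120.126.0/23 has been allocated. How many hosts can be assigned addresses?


Host bits = 32 - 23 = 9
Total addresses = 2^9 = 512
Usable = total - 2 (network and broadcast)
Usable hosts: 510


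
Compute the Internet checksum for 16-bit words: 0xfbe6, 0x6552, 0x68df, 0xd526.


Sum all words (with carry folding):
+ 0xfbe6 = 0xfbe6
+ 0x6552 = 0x6139
+ 0x68df = 0xca18
+ 0xd526 = 0x9f3f
One's complement: ~0x9f3f
Checksum = 0x60c0


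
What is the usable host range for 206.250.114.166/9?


Network: 206.128.0.0
Broadcast: 206.255.255.255
First usable = network + 1
Last usable = broadcast - 1
Range: 206.128.0.1 to 206.255.255.254


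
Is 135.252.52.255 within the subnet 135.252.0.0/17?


Subnet network: 135.252.0.0
Test IP AND mask: 135.252.0.0
Yes, 135.252.52.255 is in 135.252.0.0/17


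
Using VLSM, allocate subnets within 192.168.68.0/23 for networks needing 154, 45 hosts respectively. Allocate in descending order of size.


154 hosts -> /24 (254 usable): 192.168.68.0/24
45 hosts -> /26 (62 usable): 192.168.69.0/26
Allocation: 192.168.68.0/24 (154 hosts, 254 usable); 192.168.69.0/26 (45 hosts, 62 usable)


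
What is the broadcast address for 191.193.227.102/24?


Network: 191.193.227.0/24
Host bits = 8
Set all host bits to 1:
Broadcast: 191.193.227.255


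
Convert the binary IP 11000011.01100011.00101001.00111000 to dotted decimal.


11000011 = 195
01100011 = 99
00101001 = 41
00111000 = 56
IP: 195.99.41.56


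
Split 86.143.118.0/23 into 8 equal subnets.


New prefix = 23 + 3 = 26
Each subnet has 64 addresses
  86.143.118.0/26
  86.143.118.64/26
  86.143.118.128/26
  86.143.118.192/26
  86.143.119.0/26
  86.143.119.64/26
  86.143.119.128/26
  86.143.119.192/26
Subnets: 86.143.118.0/26, 86.143.118.64/26, 86.143.118.128/26, 86.143.118.192/26, 86.143.119.0/26, 86.143.119.64/26, 86.143.119.128/26, 86.143.119.192/26


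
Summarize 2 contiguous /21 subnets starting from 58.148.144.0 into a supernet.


Original prefix: /21
Number of subnets: 2 = 2^1
New prefix = 21 - 1 = 20
Supernet: 58.148.144.0/20


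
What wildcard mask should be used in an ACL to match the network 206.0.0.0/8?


Subnet mask: 255.0.0.0
Wildcard = 255.255.255.255 - subnet mask
255 - 255 = 0
255 - 0 = 255
255 - 0 = 255
255 - 0 = 255
Wildcard: 0.255.255.255


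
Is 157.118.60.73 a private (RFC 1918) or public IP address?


RFC 1918 private ranges:
  10.0.0.0/8 (10.0.0.0 - 10.255.255.255)
  172.16.0.0/12 (172.16.0.0 - 172.31.255.255)
  192.168.0.0/16 (192.168.0.0 - 192.168.255.255)
Public (not in any RFC 1918 range)


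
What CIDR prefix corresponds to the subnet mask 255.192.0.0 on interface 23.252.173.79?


Binary: 11111111.11000000.00000000.00000000
Count leading 1s
Prefix: /10
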